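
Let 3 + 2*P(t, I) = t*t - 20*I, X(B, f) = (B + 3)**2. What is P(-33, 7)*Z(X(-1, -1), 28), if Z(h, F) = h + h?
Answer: 3784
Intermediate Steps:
X(B, f) = (3 + B)**2
P(t, I) = -3/2 + t**2/2 - 10*I (P(t, I) = -3/2 + (t*t - 20*I)/2 = -3/2 + (t**2 - 20*I)/2 = -3/2 + (t**2/2 - 10*I) = -3/2 + t**2/2 - 10*I)
Z(h, F) = 2*h
P(-33, 7)*Z(X(-1, -1), 28) = (-3/2 + (1/2)*(-33)**2 - 10*7)*(2*(3 - 1)**2) = (-3/2 + (1/2)*1089 - 70)*(2*2**2) = (-3/2 + 1089/2 - 70)*(2*4) = 473*8 = 3784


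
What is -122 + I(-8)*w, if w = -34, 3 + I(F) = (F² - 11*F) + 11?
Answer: -5562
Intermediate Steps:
I(F) = 8 + F² - 11*F (I(F) = -3 + ((F² - 11*F) + 11) = -3 + (11 + F² - 11*F) = 8 + F² - 11*F)
-122 + I(-8)*w = -122 + (8 + (-8)² - 11*(-8))*(-34) = -122 + (8 + 64 + 88)*(-34) = -122 + 160*(-34) = -122 - 5440 = -5562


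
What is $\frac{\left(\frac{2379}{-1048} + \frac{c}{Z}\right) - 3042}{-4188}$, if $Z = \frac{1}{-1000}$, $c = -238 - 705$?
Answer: $- \frac{985073605}{4389024} \approx -224.44$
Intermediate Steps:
$c = -943$
$Z = - \frac{1}{1000} \approx -0.001$
$\frac{\left(\frac{2379}{-1048} + \frac{c}{Z}\right) - 3042}{-4188} = \frac{\left(\frac{2379}{-1048} - \frac{943}{- \frac{1}{1000}}\right) - 3042}{-4188} = \left(\left(2379 \left(- \frac{1}{1048}\right) - -943000\right) - 3042\right) \left(- \frac{1}{4188}\right) = \left(\left(- \frac{2379}{1048} + 943000\right) - 3042\right) \left(- \frac{1}{4188}\right) = \left(\frac{988261621}{1048} - 3042\right) \left(- \frac{1}{4188}\right) = \frac{985073605}{1048} \left(- \frac{1}{4188}\right) = - \frac{985073605}{4389024}$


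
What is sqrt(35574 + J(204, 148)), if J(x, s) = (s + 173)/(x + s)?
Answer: sqrt(275492118)/88 ≈ 188.61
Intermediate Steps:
J(x, s) = (173 + s)/(s + x)
sqrt(35574 + J(204, 148)) = sqrt(35574 + (173 + 148)/(148 + 204)) = sqrt(35574 + 321/352) = sqrt(12522369/352) = sqrt(275492118)/88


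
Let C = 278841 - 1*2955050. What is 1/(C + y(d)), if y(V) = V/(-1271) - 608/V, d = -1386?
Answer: -880803/2357211568945 ≈ -3.7366e-7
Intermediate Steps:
y(V) = -608/V - V/1271 (y(V) = V*(-1/1271) - 608/V = -V/1271 - 608/V = -608/V - V/1271)
C = -2676209 (C = 278841 - 2955050 = -2676209)
1/(C + y(d)) = 1/(-2676209 + (-608/(-1386) - 1/1271*(-1386))) = 1/(-2676209 + (-608*(-1/1386) + 1386/1271)) = 1/(-2676209 + (304/693 + 1386/1271)) = 1/(-2676209 + 1346882/880803) = 1/(-2357211568945/880803) = -880803/2357211568945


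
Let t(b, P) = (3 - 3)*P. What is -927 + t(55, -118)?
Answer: -927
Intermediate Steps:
t(b, P) = 0 (t(b, P) = 0*P = 0)
-927 + t(55, -118) = -927 + 0 = -927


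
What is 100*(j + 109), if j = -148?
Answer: -3900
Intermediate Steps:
100*(j + 109) = 100*(-148 + 109) = 100*(-39) = -3900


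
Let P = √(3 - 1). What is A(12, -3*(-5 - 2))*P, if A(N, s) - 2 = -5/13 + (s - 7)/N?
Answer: 217*√2/78 ≈ 3.9344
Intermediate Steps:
A(N, s) = 21/13 + (-7 + s)/N (A(N, s) = 2 + (-5/13 + (s - 7)/N) = 2 + (-5*1/13 + (-7 + s)/N) = 2 + (-5/13 + (-7 + s)/N) = 21/13 + (-7 + s)/N)
P = √2 ≈ 1.4142
A(12, -3*(-5 - 2))*P = ((-7 - 3*(-5 - 2) + (21/13)*12)/12)*√2 = ((-7 - 3*(-7) + 252/13)/12)*√2 = ((-7 + 21 + 252/13)/12)*√2 = ((1/12)*(434/13))*√2 = 217*√2/78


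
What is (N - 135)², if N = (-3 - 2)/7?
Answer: 902500/49 ≈ 18418.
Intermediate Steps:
N = -5/7 (N = -5*⅐ = -5/7 ≈ -0.71429)
(N - 135)² = (-5/7 - 135)² = (-950/7)² = 902500/49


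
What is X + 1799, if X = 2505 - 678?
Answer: 3626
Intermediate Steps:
X = 1827
X + 1799 = 1827 + 1799 = 3626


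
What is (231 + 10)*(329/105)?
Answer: 11327/15 ≈ 755.13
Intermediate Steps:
(231 + 10)*(329/105) = 241*(329*(1/105)) = 241*(47/15) = 11327/15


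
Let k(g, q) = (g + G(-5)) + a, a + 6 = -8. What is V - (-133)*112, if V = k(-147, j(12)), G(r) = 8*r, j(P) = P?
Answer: 14695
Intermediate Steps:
a = -14 (a = -6 - 8 = -14)
k(g, q) = -54 + g (k(g, q) = (g + 8*(-5)) - 14 = (g - 40) - 14 = (-40 + g) - 14 = -54 + g)
V = -201 (V = -54 - 147 = -201)
V - (-133)*112 = -201 - (-133)*112 = -201 - 1*(-14896) = -201 + 14896 = 14695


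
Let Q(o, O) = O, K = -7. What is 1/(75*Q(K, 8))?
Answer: 1/600 ≈ 0.0016667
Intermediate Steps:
1/(75*Q(K, 8)) = 1/(75*8) = 1/600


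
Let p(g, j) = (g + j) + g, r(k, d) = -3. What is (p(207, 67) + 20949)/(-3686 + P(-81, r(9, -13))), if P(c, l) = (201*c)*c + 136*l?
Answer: 21430/1314667 ≈ 0.016301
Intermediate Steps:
p(g, j) = j + 2*g
P(c, l) = 136*l + 201*c**2 (P(c, l) = 201*c**2 + 136*l = 136*l + 201*c**2)
(p(207, 67) + 20949)/(-3686 + P(-81, r(9, -13))) = ((67 + 2*207) + 20949)/(-3686 + (136*(-3) + 201*(-81)**2)) = ((67 + 414) + 20949)/(-3686 + (-408 + 201*6561)) = (481 + 20949)/(-3686 + (-408 + 1318761)) = 21430/(-3686 + 1318353) = 21430/1314667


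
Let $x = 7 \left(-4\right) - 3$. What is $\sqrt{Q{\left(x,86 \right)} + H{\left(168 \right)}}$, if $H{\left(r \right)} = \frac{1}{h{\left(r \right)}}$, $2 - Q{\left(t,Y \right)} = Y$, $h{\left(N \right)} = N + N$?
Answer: $\frac{13 i \sqrt{3507}}{84} \approx 9.165 i$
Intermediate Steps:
$h{\left(N \right)} = 2 N$
$x = -31$ ($x = -28 - 3 = -31$)
$Q{\left(t,Y \right)} = 2 - Y$
$H{\left(r \right)} = \frac{1}{2 r}$
$\sqrt{Q{\left(x,86 \right)} + H{\left(168 \right)}} = \sqrt{\left(2 - 86\right) + \frac{1}{2 \cdot 168}} = \sqrt{\left(2 - 86\right) + \frac{1}{2} \cdot \frac{1}{168}} = \sqrt{-84 + \frac{1}{336}} = \sqrt{- \frac{28223}{336}} = \frac{13 i \sqrt{3507}}{84}$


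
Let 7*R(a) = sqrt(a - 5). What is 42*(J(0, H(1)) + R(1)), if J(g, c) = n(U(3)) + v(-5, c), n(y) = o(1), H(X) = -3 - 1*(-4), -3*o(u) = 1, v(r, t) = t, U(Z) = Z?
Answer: 28 + 12*I ≈ 28.0 + 12.0*I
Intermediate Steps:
o(u) = -1/3 (o(u) = -1/3*1 = -1/3)
H(X) = 1 (H(X) = -3 + 4 = 1)
n(y) = -1/3
J(g, c) = -1/3 + c
R(a) = sqrt(-5 + a)/7 (R(a) = sqrt(a - 5)/7 = sqrt(-5 + a)/7)
42*(J(0, H(1)) + R(1)) = 42*((-1/3 + 1) + sqrt(-5 + 1)/7) = 42*(2/3 + sqrt(-4)/7) = 42*(2/3 + (2*I)/7) = 42*(2/3 + 2*I/7) = 28 + 12*I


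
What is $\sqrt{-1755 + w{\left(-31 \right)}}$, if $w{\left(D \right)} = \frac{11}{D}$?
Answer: $\frac{4 i \sqrt{105431}}{31} \approx 41.897 i$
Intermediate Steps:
$\sqrt{-1755 + w{\left(-31 \right)}} = \sqrt{-1755 + \frac{11}{-31}} = \sqrt{-1755 + 11 \left(- \frac{1}{31}\right)} = \sqrt{-1755 - \frac{11}{31}} = \sqrt{- \frac{54416}{31}} = \frac{4 i \sqrt{105431}}{31}$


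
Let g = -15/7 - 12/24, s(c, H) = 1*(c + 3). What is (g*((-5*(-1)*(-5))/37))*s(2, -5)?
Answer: 125/14 ≈ 8.9286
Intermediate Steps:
s(c, H) = 3 + c (s(c, H) = 1*(3 + c) = 3 + c)
g = -37/14 (g = -15*1/7 - 12*1/24 = -15/7 - 1/2 = -37/14 ≈ -2.6429)
(g*((-5*(-1)*(-5))/37))*s(2, -5) = (-37*-5*(-1)*(-5)/(14*37))*(3 + 2) = -37*5*(-5)/(14*37)*5 = -(-925)/(14*37)*5 = -37/14*(-25/37)*5 = (25/14)*5 = 125/14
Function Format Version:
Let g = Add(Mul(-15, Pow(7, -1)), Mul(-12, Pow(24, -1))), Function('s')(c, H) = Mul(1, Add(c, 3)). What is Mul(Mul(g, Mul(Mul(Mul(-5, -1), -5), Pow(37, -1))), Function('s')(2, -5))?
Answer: Rational(125, 14) ≈ 8.9286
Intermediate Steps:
Function('s')(c, H) = Add(3, c) (Function('s')(c, H) = Mul(1, Add(3, c)) = Add(3, c))
g = Rational(-37, 14) (g = Add(Mul(-15, Rational(1, 7)), Mul(-12, Rational(1, 24))) = Add(Rational(-15, 7), Rational(-1, 2)) = Rational(-37, 14) ≈ -2.6429)
Mul(Mul(g, Mul(Mul(Mul(-5, -1), -5), Pow(37, -1))), Function('s')(2, -5)) = Mul(Mul(Rational(-37, 14), Mul(Mul(Mul(-5, -1), -5), Pow(37, -1))), Add(3, 2)) = Mul(Mul(Rational(-37, 14), Mul(Mul(5, -5), Rational(1, 37))), 5) = Mul(Mul(Rational(-37, 14), Mul(-25, Rational(1, 37))), 5) = Mul(Mul(Rational(-37, 14), Rational(-25, 37)), 5) = Mul(Rational(25, 14), 5) = Rational(125, 14)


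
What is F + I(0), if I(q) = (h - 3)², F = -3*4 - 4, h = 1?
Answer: -12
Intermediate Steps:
F = -16 (F = -12 - 4 = -16)
I(q) = 4 (I(q) = (1 - 3)² = (-2)² = 4)
F + I(0) = -16 + 4 = -12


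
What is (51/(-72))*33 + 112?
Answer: 709/8 ≈ 88.625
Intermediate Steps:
(51/(-72))*33 + 112 = (51*(-1/72))*33 + 112 = -17/24*33 + 112 = -187/8 + 112 = 709/8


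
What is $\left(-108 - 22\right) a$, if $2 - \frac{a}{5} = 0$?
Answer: $-1300$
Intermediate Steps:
$a = 10$ ($a = 10 - 0 = 10 + 0 = 10$)
$\left(-108 - 22\right) a = \left(-108 - 22\right) 10 = \left(-130\right) 10 = -1300$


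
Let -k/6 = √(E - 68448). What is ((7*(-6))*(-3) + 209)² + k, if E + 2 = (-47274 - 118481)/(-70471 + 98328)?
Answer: 112225 - 6*I*√53122669571085/27857 ≈ 1.1223e+5 - 1569.8*I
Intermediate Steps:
E = -221469/27857 (E = -2 + (-47274 - 118481)/(-70471 + 98328) = -2 - 165755/27857 = -221469/27857 ≈ -7.9502)
k = -6*I*√53122669571085/27857 (k = -6*√(-221469/27857 - 68448) = -6*I*√53122669571085/27857 ≈ -1569.8*I)
((7*(-6))*(-3) + 209)² + k = ((7*(-6))*(-3) + 209)² - 6*I*√53122669571085/27857 = (-42*(-3) + 209)² - 6*I*√53122669571085/27857 = (126 + 209)² - 6*I*√53122669571085/27857 = 335² - 6*I*√53122669571085/27857 = 112225 - 6*I*√53122669571085/27857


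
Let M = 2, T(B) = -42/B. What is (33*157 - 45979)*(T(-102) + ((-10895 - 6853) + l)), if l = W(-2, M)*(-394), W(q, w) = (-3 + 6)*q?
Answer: 10669533758/17 ≈ 6.2762e+8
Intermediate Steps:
W(q, w) = 3*q
l = 2364 (l = (3*(-2))*(-394) = -6*(-394) = 2364)
(33*157 - 45979)*(T(-102) + ((-10895 - 6853) + l)) = (33*157 - 45979)*(-42/(-102) + ((-10895 - 6853) + 2364)) = (5181 - 45979)*(-42*(-1/102) + (-17748 + 2364)) = -40798*(7/17 - 15384) = -40798*(-261521/17) = 10669533758/17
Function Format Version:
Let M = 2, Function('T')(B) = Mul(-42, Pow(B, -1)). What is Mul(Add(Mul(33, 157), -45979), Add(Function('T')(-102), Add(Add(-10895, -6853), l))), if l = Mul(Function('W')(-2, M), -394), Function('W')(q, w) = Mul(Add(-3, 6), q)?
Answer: Rational(10669533758, 17) ≈ 6.2762e+8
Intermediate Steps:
Function('W')(q, w) = Mul(3, q)
l = 2364 (l = Mul(Mul(3, -2), -394) = Mul(-6, -394) = 2364)
Mul(Add(Mul(33, 157), -45979), Add(Function('T')(-102), Add(Add(-10895, -6853), l))) = Mul(Add(Mul(33, 157), -45979), Add(Mul(-42, Pow(-102, -1)), Add(Add(-10895, -6853), 2364))) = Mul(Add(5181, -45979), Add(Mul(-42, Rational(-1, 102)), Add(-17748, 2364))) = Mul(-40798, Add(Rational(7, 17), -15384)) = Mul(-40798, Rational(-261521, 17)) = Rational(10669533758, 17)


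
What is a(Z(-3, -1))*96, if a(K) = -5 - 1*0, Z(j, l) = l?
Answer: -480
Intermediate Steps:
a(K) = -5 (a(K) = -5 + 0 = -5)
a(Z(-3, -1))*96 = -5*96 = -480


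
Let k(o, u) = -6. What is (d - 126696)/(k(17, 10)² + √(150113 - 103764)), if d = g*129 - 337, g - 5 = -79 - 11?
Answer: 4967928/45053 - 137998*√46349/45053 ≈ -549.16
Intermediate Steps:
g = -85 (g = 5 + (-79 - 11) = 5 - 90 = -85)
d = -11302 (d = -85*129 - 337 = -10965 - 337 = -11302)
(d - 126696)/(k(17, 10)² + √(150113 - 103764)) = (-11302 - 126696)/((-6)² + √(150113 - 103764)) = -137998/(36 + √46349)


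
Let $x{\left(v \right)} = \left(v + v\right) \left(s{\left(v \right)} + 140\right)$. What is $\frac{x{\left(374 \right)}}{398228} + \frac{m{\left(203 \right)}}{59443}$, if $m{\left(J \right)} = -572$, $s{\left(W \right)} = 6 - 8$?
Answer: $\frac{1477039454}{5917966751} \approx 0.24959$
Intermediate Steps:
$s{\left(W \right)} = -2$ ($s{\left(W \right)} = 6 - 8 = -2$)
$x{\left(v \right)} = 276 v$ ($x{\left(v \right)} = \left(v + v\right) \left(-2 + 140\right) = 2 v 138 = 276 v$)
$\frac{x{\left(374 \right)}}{398228} + \frac{m{\left(203 \right)}}{59443} = \frac{276 \cdot 374}{398228} - \frac{572}{59443} = 103224 \cdot \frac{1}{398228} - \frac{572}{59443} = \frac{25806}{99557} - \frac{572}{59443} = \frac{1477039454}{5917966751}$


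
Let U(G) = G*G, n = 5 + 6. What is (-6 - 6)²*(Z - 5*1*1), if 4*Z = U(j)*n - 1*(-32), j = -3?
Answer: 3996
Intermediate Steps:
n = 11
U(G) = G²
Z = 131/4 (Z = ((-3)²*11 - 1*(-32))/4 = (9*11 + 32)/4 = (99 + 32)/4 = (¼)*131 = 131/4 ≈ 32.750)
(-6 - 6)²*(Z - 5*1*1) = (-6 - 6)²*(131/4 - 5*1*1) = (-12)²*(131/4 - 5*1) = 144*(131/4 - 5) = 144*(111/4) = 3996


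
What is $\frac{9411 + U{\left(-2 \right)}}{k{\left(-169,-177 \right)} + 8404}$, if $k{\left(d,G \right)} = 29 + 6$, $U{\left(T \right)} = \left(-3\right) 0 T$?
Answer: $\frac{3137}{2813} \approx 1.1152$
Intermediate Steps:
$U{\left(T \right)} = 0$ ($U{\left(T \right)} = 0 T = 0$)
$k{\left(d,G \right)} = 35$
$\frac{9411 + U{\left(-2 \right)}}{k{\left(-169,-177 \right)} + 8404} = \frac{9411 + 0}{35 + 8404} = \frac{9411}{8439} = 9411 \cdot \frac{1}{8439} = \frac{3137}{2813}$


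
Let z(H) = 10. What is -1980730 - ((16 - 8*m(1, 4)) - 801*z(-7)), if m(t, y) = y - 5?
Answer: -1972744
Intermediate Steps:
m(t, y) = -5 + y
-1980730 - ((16 - 8*m(1, 4)) - 801*z(-7)) = -1980730 - ((16 - 8*(-5 + 4)) - 801*10) = -1980730 - ((16 - 8*(-1)) - 8010) = -1980730 - ((16 + 8) - 8010) = -1980730 - (24 - 8010) = -1980730 - 1*(-7986) = -1980730 + 7986 = -1972744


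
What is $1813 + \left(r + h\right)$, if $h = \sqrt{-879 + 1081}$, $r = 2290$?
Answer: $4103 + \sqrt{202} \approx 4117.2$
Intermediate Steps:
$h = \sqrt{202} \approx 14.213$
$1813 + \left(r + h\right) = 1813 + \left(2290 + \sqrt{202}\right) = 4103 + \sqrt{202}$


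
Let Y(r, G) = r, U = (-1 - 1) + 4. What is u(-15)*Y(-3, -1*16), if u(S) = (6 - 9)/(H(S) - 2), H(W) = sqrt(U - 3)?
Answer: -18/5 - 9*I/5 ≈ -3.6 - 1.8*I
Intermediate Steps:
U = 2 (U = -2 + 4 = 2)
H(W) = I (H(W) = sqrt(2 - 3) = sqrt(-1) = I)
u(S) = -3*(-2 - I)/5 (u(S) = (6 - 9)/(I - 2) = -3*(-2 - I)/5)
u(-15)*Y(-3, -1*16) = (6/5 + 3*I/5)*(-3) = -18/5 - 9*I/5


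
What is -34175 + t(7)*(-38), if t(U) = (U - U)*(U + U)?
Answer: -34175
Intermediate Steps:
t(U) = 0 (t(U) = 0*(2*U) = 0)
-34175 + t(7)*(-38) = -34175 + 0*(-38) = -34175 + 0 = -34175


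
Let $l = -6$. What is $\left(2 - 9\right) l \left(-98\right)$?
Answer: $-4116$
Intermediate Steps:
$\left(2 - 9\right) l \left(-98\right) = \left(2 - 9\right) \left(-6\right) \left(-98\right) = \left(-7\right) \left(-6\right) \left(-98\right) = 42 \left(-98\right) = -4116$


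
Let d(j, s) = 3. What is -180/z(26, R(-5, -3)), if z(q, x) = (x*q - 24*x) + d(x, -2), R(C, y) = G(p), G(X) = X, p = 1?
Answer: -36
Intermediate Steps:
R(C, y) = 1
z(q, x) = 3 - 24*x + q*x (z(q, x) = (x*q - 24*x) + 3 = (q*x - 24*x) + 3 = (-24*x + q*x) + 3 = 3 - 24*x + q*x)
-180/z(26, R(-5, -3)) = -180/(3 - 24*1 + 26*1) = -180/(3 - 24 + 26) = -180/5 = -180*1/5 = -36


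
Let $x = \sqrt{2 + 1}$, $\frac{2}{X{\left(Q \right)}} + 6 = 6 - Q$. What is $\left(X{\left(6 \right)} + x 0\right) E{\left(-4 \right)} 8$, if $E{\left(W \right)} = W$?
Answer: $\frac{32}{3} \approx 10.667$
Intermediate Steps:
$X{\left(Q \right)} = - \frac{2}{Q}$ ($X{\left(Q \right)} = \frac{2}{-6 - \left(-6 + Q\right)} = \frac{2}{\left(-1\right) Q} = 2 \left(- \frac{1}{Q}\right) = - \frac{2}{Q}$)
$x = \sqrt{3} \approx 1.732$
$\left(X{\left(6 \right)} + x 0\right) E{\left(-4 \right)} 8 = \left(- \frac{2}{6} + \sqrt{3} \cdot 0\right) \left(-4\right) 8 = \left(\left(-2\right) \frac{1}{6} + 0\right) \left(-4\right) 8 = \left(- \frac{1}{3} + 0\right) \left(-4\right) 8 = \left(- \frac{1}{3}\right) \left(-4\right) 8 = \frac{4}{3} \cdot 8 = \frac{32}{3}$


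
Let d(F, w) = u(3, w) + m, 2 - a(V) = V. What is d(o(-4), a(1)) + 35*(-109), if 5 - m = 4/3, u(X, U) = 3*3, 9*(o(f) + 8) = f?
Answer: -11407/3 ≈ -3802.3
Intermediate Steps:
o(f) = -8 + f/9
u(X, U) = 9
a(V) = 2 - V
m = 11/3 (m = 5 - 4/3 = 11/3 ≈ 3.6667)
d(F, w) = 38/3 (d(F, w) = 9 + 11/3 = 38/3)
d(o(-4), a(1)) + 35*(-109) = 38/3 + 35*(-109) = 38/3 - 3815 = -11407/3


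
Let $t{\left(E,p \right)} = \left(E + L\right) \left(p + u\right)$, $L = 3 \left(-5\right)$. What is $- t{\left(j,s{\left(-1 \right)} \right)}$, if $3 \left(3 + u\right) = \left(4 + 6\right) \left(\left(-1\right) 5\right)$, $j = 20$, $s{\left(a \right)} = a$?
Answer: $\frac{310}{3} \approx 103.33$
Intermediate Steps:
$L = -15$
$u = - \frac{59}{3}$ ($u = -3 + \frac{\left(4 + 6\right) \left(\left(-1\right) 5\right)}{3} = -3 + \frac{10 \left(-5\right)}{3} = -3 + \frac{1}{3} \left(-50\right) = -3 - \frac{50}{3} = - \frac{59}{3} \approx -19.667$)
$t{\left(E,p \right)} = \left(-15 + E\right) \left(- \frac{59}{3} + p\right)$ ($t{\left(E,p \right)} = \left(E - 15\right) \left(p - \frac{59}{3}\right) = \left(-15 + E\right) \left(- \frac{59}{3} + p\right)$)
$- t{\left(j,s{\left(-1 \right)} \right)} = - (295 - -15 - \frac{1180}{3} + 20 \left(-1\right)) = - (295 + 15 - \frac{1180}{3} - 20) = \left(-1\right) \left(- \frac{310}{3}\right) = \frac{310}{3}$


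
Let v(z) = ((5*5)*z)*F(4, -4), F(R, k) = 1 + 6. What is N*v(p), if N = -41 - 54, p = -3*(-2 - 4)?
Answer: -299250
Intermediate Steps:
p = 18 (p = -3*(-6) = 18)
F(R, k) = 7
v(z) = 175*z (v(z) = ((5*5)*z)*7 = (25*z)*7 = 175*z)
N = -95
N*v(p) = -16625*18 = -95*3150 = -299250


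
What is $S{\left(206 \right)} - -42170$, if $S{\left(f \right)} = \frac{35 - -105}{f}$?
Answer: $\frac{4343580}{103} \approx 42171.0$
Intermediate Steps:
$S{\left(f \right)} = \frac{140}{f}$ ($S{\left(f \right)} = \frac{35 + 105}{f} = \frac{140}{f}$)
$S{\left(206 \right)} - -42170 = \frac{140}{206} - -42170 = 140 \cdot \frac{1}{206} + 42170 = \frac{70}{103} + 42170 = \frac{4343580}{103}$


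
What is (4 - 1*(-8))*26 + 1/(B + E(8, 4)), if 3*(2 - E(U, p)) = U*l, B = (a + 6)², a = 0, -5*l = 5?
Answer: 38067/122 ≈ 312.02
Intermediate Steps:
l = -1 (l = -⅕*5 = -1)
B = 36 (B = (0 + 6)² = 6² = 36)
E(U, p) = 2 + U/3 (E(U, p) = 2 - U*(-1)/3 = 2 - (-1)*U/3 = 2 + U/3)
(4 - 1*(-8))*26 + 1/(B + E(8, 4)) = (4 - 1*(-8))*26 + 1/(36 + (2 + (⅓)*8)) = (4 + 8)*26 + 1/(36 + (2 + 8/3)) = 12*26 + 1/(36 + 14/3) = 312 + 1/(122/3) = 312 + 3/122 = 38067/122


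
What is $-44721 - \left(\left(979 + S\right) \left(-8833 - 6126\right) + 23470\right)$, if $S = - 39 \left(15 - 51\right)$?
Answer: $35579106$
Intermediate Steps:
$S = 1404$ ($S = \left(-39\right) \left(-36\right) = 1404$)
$-44721 - \left(\left(979 + S\right) \left(-8833 - 6126\right) + 23470\right) = -44721 - \left(\left(979 + 1404\right) \left(-8833 - 6126\right) + 23470\right) = -44721 - \left(2383 \left(-14959\right) + 23470\right) = -44721 - \left(-35647297 + 23470\right) = -44721 - -35623827 = -44721 + 35623827 = 35579106$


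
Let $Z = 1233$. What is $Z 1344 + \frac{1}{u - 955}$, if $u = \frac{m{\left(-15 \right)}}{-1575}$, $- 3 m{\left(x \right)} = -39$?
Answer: $\frac{2492585293401}{1504138} \approx 1.6572 \cdot 10^{6}$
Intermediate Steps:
$m{\left(x \right)} = 13$ ($m{\left(x \right)} = \left(- \frac{1}{3}\right) \left(-39\right) = 13$)
$u = - \frac{13}{1575}$ ($u = \frac{13}{-1575} = 13 \left(- \frac{1}{1575}\right) = - \frac{13}{1575} \approx -0.008254$)
$Z 1344 + \frac{1}{u - 955} = 1233 \cdot 1344 + \frac{1}{- \frac{13}{1575} - 955} = 1657152 + \frac{1}{- \frac{1504138}{1575}} = 1657152 - \frac{1575}{1504138} = \frac{2492585293401}{1504138}$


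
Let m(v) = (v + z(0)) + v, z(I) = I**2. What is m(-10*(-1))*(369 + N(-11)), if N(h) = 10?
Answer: 7580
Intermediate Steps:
m(v) = 2*v (m(v) = (v + 0**2) + v = (v + 0) + v = v + v = 2*v)
m(-10*(-1))*(369 + N(-11)) = (2*(-10*(-1)))*(369 + 10) = (2*10)*379 = 20*379 = 7580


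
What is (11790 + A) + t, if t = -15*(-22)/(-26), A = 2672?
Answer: 187841/13 ≈ 14449.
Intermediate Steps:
t = -165/13 (t = 330*(-1/26) = -165/13 ≈ -12.692)
(11790 + A) + t = (11790 + 2672) - 165/13 = 14462 - 165/13 = 187841/13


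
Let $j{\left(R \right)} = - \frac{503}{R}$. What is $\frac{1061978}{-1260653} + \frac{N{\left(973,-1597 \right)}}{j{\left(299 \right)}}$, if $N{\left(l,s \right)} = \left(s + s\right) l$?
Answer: $\frac{1171424502912280}{634108459} \approx 1.8474 \cdot 10^{6}$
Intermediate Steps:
$N{\left(l,s \right)} = 2 l s$ ($N{\left(l,s \right)} = 2 s l = 2 l s$)
$\frac{1061978}{-1260653} + \frac{N{\left(973,-1597 \right)}}{j{\left(299 \right)}} = \frac{1061978}{-1260653} + \frac{2 \cdot 973 \left(-1597\right)}{\left(-503\right) \frac{1}{299}} = 1061978 \left(- \frac{1}{1260653}\right) - \frac{3107762}{\left(-503\right) \frac{1}{299}} = - \frac{1061978}{1260653} - \frac{3107762}{- \frac{503}{299}} = - \frac{1061978}{1260653} - - \frac{929220838}{503} = - \frac{1061978}{1260653} + \frac{929220838}{503} = \frac{1171424502912280}{634108459}$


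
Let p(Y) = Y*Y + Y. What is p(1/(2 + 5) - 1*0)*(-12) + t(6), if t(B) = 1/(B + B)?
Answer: -1103/588 ≈ -1.8759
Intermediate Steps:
t(B) = 1/(2*B)
p(Y) = Y + Y**2 (p(Y) = Y**2 + Y = Y + Y**2)
p(1/(2 + 5) - 1*0)*(-12) + t(6) = ((1/(2 + 5) - 1*0)*(1 + (1/(2 + 5) - 1*0)))*(-12) + (1/2)/6 = ((1/7 + 0)*(1 + (1/7 + 0)))*(-12) + (1/2)*(1/6) = ((1/7 + 0)*(1 + (1/7 + 0)))*(-12) + 1/12 = ((1 + 1/7)/7)*(-12) + 1/12 = ((1/7)*(8/7))*(-12) + 1/12 = (8/49)*(-12) + 1/12 = -96/49 + 1/12 = -1103/588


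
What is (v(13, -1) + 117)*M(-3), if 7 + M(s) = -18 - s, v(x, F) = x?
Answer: -2860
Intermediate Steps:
M(s) = -25 - s (M(s) = -7 + (-18 - s) = -25 - s)
(v(13, -1) + 117)*M(-3) = (13 + 117)*(-25 - 1*(-3)) = 130*(-25 + 3) = 130*(-22) = -2860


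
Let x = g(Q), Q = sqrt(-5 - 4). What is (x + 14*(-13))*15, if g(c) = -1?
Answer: -2745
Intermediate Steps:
Q = 3*I (Q = sqrt(-9) = 3*I ≈ 3.0*I)
x = -1
(x + 14*(-13))*15 = (-1 + 14*(-13))*15 = (-1 - 182)*15 = -183*15 = -2745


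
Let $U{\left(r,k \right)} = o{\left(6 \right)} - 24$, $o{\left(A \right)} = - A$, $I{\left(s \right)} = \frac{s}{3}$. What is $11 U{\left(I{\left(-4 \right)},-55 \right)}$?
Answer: $-330$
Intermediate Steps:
$I{\left(s \right)} = \frac{s}{3}$ ($I{\left(s \right)} = s \frac{1}{3} = \frac{s}{3}$)
$U{\left(r,k \right)} = -30$ ($U{\left(r,k \right)} = \left(-1\right) 6 - 24 = -6 - 24 = -30$)
$11 U{\left(I{\left(-4 \right)},-55 \right)} = 11 \left(-30\right) = -330$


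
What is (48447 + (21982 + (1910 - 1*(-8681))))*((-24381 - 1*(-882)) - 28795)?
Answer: -4236859880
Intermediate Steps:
(48447 + (21982 + (1910 - 1*(-8681))))*((-24381 - 1*(-882)) - 28795) = (48447 + (21982 + (1910 + 8681)))*((-24381 + 882) - 28795) = (48447 + (21982 + 10591))*(-23499 - 28795) = (48447 + 32573)*(-52294) = 81020*(-52294) = -4236859880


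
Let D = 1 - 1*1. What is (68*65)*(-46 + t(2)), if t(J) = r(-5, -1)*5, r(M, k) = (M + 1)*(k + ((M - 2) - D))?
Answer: 503880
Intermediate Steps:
D = 0 (D = 1 - 1 = 0)
r(M, k) = (1 + M)*(-2 + M + k) (r(M, k) = (M + 1)*(k + ((M - 2) - 1*0)) = (1 + M)*(k + ((-2 + M) + 0)) = (1 + M)*(k + (-2 + M)) = (1 + M)*(-2 + M + k))
t(J) = 160 (t(J) = (-2 - 1 + (-5)**2 - 1*(-5) - 5*(-1))*5 = (-2 - 1 + 25 + 5 + 5)*5 = 32*5 = 160)
(68*65)*(-46 + t(2)) = (68*65)*(-46 + 160) = 4420*114 = 503880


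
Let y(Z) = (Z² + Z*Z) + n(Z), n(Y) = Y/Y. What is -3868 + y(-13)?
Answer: -3529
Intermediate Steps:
n(Y) = 1
y(Z) = 1 + 2*Z² (y(Z) = (Z² + Z*Z) + 1 = (Z² + Z²) + 1 = 2*Z² + 1 = 1 + 2*Z²)
-3868 + y(-13) = -3868 + (1 + 2*(-13)²) = -3868 + (1 + 2*169) = -3868 + (1 + 338) = -3868 + 339 = -3529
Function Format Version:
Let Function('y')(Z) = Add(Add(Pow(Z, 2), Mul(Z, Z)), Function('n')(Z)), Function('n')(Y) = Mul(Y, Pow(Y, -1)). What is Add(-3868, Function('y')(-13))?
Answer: -3529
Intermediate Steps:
Function('n')(Y) = 1
Function('y')(Z) = Add(1, Mul(2, Pow(Z, 2))) (Function('y')(Z) = Add(Add(Pow(Z, 2), Mul(Z, Z)), 1) = Add(Add(Pow(Z, 2), Pow(Z, 2)), 1) = Add(Mul(2, Pow(Z, 2)), 1) = Add(1, Mul(2, Pow(Z, 2))))
Add(-3868, Function('y')(-13)) = Add(-3868, Add(1, Mul(2, Pow(-13, 2)))) = Add(-3868, Add(1, Mul(2, 169))) = Add(-3868, Add(1, 338)) = Add(-3868, 339) = -3529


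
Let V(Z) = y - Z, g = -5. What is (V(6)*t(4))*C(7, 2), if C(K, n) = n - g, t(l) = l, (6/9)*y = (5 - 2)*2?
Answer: 84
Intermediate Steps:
y = 9 (y = 3*((5 - 2)*2)/2 = 3*(3*2)/2 = (3/2)*6 = 9)
C(K, n) = 5 + n (C(K, n) = n - 1*(-5) = n + 5 = 5 + n)
V(Z) = 9 - Z
(V(6)*t(4))*C(7, 2) = ((9 - 1*6)*4)*(5 + 2) = ((9 - 6)*4)*7 = (3*4)*7 = 12*7 = 84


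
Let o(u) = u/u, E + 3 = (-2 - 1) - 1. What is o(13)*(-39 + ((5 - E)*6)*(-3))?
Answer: -255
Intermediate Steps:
E = -7 (E = -3 + ((-2 - 1) - 1) = -3 + (-3 - 1) = -3 - 4 = -7)
o(u) = 1
o(13)*(-39 + ((5 - E)*6)*(-3)) = 1*(-39 + ((5 - 1*(-7))*6)*(-3)) = 1*(-39 + ((5 + 7)*6)*(-3)) = 1*(-39 + (12*6)*(-3)) = 1*(-39 + 72*(-3)) = 1*(-39 - 216) = 1*(-255) = -255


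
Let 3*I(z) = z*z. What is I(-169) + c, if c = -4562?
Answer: 14875/3 ≈ 4958.3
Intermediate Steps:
I(z) = z²/3 (I(z) = (z*z)/3 = z²/3)
I(-169) + c = (⅓)*(-169)² - 4562 = (⅓)*28561 - 4562 = 28561/3 - 4562 = 14875/3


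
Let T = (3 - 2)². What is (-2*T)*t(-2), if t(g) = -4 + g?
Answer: 12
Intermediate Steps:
T = 1 (T = 1² = 1)
(-2*T)*t(-2) = (-2*1)*(-4 - 2) = -2*(-6) = 12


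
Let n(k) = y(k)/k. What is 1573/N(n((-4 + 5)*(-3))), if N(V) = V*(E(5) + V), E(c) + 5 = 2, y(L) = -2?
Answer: -14157/14 ≈ -1011.2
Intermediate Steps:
E(c) = -3 (E(c) = -5 + 2 = -3)
n(k) = -2/k
N(V) = V*(-3 + V)
1573/N(n((-4 + 5)*(-3))) = 1573/(((-2*(-1/(3*(-4 + 5))))*(-3 - 2*(-1/(3*(-4 + 5)))))) = 1573/(((-2/(1*(-3)))*(-3 - 2/(1*(-3))))) = 1573/(((-2/(-3))*(-3 - 2/(-3)))) = 1573/(((-2*(-⅓))*(-3 - 2*(-⅓)))) = 1573/((2*(-3 + ⅔)/3)) = 1573/(((⅔)*(-7/3))) = 1573/(-14/9) = 1573*(-9/14) = -14157/14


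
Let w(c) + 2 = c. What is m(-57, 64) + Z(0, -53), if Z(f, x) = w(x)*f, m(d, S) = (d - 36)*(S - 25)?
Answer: -3627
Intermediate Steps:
w(c) = -2 + c
m(d, S) = (-36 + d)*(-25 + S)
Z(f, x) = f*(-2 + x) (Z(f, x) = (-2 + x)*f = f*(-2 + x))
m(-57, 64) + Z(0, -53) = (900 - 36*64 - 25*(-57) + 64*(-57)) + 0*(-2 - 53) = (900 - 2304 + 1425 - 3648) + 0*(-55) = -3627 + 0 = -3627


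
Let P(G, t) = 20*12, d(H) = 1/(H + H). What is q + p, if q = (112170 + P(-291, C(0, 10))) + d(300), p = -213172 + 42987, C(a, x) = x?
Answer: -34664999/600 ≈ -57775.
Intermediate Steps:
d(H) = 1/(2*H)
P(G, t) = 240
p = -170185
q = 67446001/600 (q = (112170 + 240) + (1/2)/300 = 112410 + (1/2)*(1/300) = 112410 + 1/600 = 67446001/600 ≈ 1.1241e+5)
q + p = 67446001/600 - 170185 = -34664999/600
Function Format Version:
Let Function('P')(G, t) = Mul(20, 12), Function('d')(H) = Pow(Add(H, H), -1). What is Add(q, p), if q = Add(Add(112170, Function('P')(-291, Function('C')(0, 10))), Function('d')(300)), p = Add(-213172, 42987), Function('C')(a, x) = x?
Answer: Rational(-34664999, 600) ≈ -57775.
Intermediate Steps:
Function('d')(H) = Mul(Rational(1, 2), Pow(H, -1)) (Function('d')(H) = Pow(Mul(2, H), -1) = Mul(Rational(1, 2), Pow(H, -1)))
Function('P')(G, t) = 240
p = -170185
q = Rational(67446001, 600) (q = Add(Add(112170, 240), Mul(Rational(1, 2), Pow(300, -1))) = Add(112410, Mul(Rational(1, 2), Rational(1, 300))) = Add(112410, Rational(1, 600)) = Rational(67446001, 600) ≈ 1.1241e+5)
Add(q, p) = Add(Rational(67446001, 600), -170185) = Rational(-34664999, 600)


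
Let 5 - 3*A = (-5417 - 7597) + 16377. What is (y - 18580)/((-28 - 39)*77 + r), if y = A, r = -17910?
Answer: 59098/69207 ≈ 0.85393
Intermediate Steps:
A = -3358/3 (A = 5/3 - ((-5417 - 7597) + 16377)/3 = 5/3 - (-13014 + 16377)/3 = 5/3 - 1/3*3363 = 5/3 - 1121 = -3358/3 ≈ -1119.3)
y = -3358/3 ≈ -1119.3
(y - 18580)/((-28 - 39)*77 + r) = (-3358/3 - 18580)/((-28 - 39)*77 - 17910) = -59098/(3*(-67*77 - 17910)) = -59098/(3*(-5159 - 17910)) = -59098/3/(-23069) = -59098/3*(-1/23069) = 59098/69207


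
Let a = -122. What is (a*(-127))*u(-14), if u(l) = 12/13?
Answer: 185928/13 ≈ 14302.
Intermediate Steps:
u(l) = 12/13 (u(l) = 12*(1/13) = 12/13)
(a*(-127))*u(-14) = -122*(-127)*(12/13) = 15494*(12/13) = 185928/13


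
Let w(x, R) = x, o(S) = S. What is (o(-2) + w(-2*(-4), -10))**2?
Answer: 36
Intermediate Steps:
(o(-2) + w(-2*(-4), -10))**2 = (-2 - 2*(-4))**2 = (-2 + 8)**2 = 6**2 = 36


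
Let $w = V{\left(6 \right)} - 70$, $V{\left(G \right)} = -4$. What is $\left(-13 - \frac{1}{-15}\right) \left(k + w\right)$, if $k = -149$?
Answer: $\frac{43262}{15} \approx 2884.1$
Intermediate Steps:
$w = -74$ ($w = -4 - 70 = -74$)
$\left(-13 - \frac{1}{-15}\right) \left(k + w\right) = \left(-13 - \frac{1}{-15}\right) \left(-149 - 74\right) = \left(-13 - - \frac{1}{15}\right) \left(-223\right) = \left(-13 + \frac{1}{15}\right) \left(-223\right) = \left(- \frac{194}{15}\right) \left(-223\right) = \frac{43262}{15}$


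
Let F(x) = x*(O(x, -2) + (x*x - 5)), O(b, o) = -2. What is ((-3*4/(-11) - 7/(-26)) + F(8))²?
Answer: 17109948025/81796 ≈ 2.0918e+5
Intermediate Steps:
F(x) = x*(-7 + x²) (F(x) = x*(-2 + (x*x - 5)) = x*(-2 + (x² - 5)) = x*(-2 + (-5 + x²)) = x*(-7 + x²))
((-3*4/(-11) - 7/(-26)) + F(8))² = ((-3*4/(-11) - 7/(-26)) + 8*(-7 + 8²))² = ((-12*(-1/11) - 7*(-1/26)) + 8*(-7 + 64))² = ((12/11 + 7/26) + 8*57)² = (389/286 + 456)² = (130805/286)² = 17109948025/81796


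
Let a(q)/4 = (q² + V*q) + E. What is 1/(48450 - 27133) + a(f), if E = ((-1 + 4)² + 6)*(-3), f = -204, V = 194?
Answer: 170109661/21317 ≈ 7980.0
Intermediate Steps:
E = -45 (E = (3² + 6)*(-3) = (9 + 6)*(-3) = 15*(-3) = -45)
a(q) = -180 + 4*q² + 776*q (a(q) = 4*((q² + 194*q) - 45) = 4*(-45 + q² + 194*q) = -180 + 4*q² + 776*q)
1/(48450 - 27133) + a(f) = 1/(48450 - 27133) + (-180 + 4*(-204)² + 776*(-204)) = 1/21317 + (-180 + 4*41616 - 158304) = 1/21317 + (-180 + 166464 - 158304) = 1/21317 + 7980 = 170109661/21317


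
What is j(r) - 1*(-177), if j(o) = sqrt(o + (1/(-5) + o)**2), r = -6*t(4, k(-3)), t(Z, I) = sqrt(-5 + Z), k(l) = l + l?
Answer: 177 + sqrt(-899 - 90*I)/5 ≈ 177.3 - 6.0042*I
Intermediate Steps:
k(l) = 2*l
r = -6*I (r = -6*sqrt(-5 + 4) = -6*I ≈ -6.0*I)
j(o) = sqrt(o + (-1/5 + o)**2)
j(r) - 1*(-177) = sqrt((-1 + 5*(-6*I))**2 + 25*(-6*I))/5 - 1*(-177) = sqrt((-1 - 30*I)**2 - 150*I)/5 + 177 = 177 + sqrt((-1 - 30*I)**2 - 150*I)/5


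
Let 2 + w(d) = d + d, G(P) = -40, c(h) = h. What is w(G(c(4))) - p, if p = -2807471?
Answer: 2807389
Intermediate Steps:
w(d) = -2 + 2*d (w(d) = -2 + (d + d) = -2 + 2*d)
w(G(c(4))) - p = (-2 + 2*(-40)) - 1*(-2807471) = (-2 - 80) + 2807471 = -82 + 2807471 = 2807389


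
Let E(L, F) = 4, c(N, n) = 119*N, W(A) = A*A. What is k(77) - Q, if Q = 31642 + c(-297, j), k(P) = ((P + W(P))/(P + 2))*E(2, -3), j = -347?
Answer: 316403/79 ≈ 4005.1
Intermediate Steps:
W(A) = A²
k(P) = 4*(P + P²)/(2 + P) (k(P) = ((P + P²)/(P + 2))*4 = ((P + P²)/(2 + P))*4 = 4*(P + P²)/(2 + P))
Q = -3701 (Q = 31642 + 119*(-297) = 31642 - 35343 = -3701)
k(77) - Q = 4*77*(1 + 77)/(2 + 77) - 1*(-3701) = 4*77*78/79 + 3701 = 4*77*(1/79)*78 + 3701 = 24024/79 + 3701 = 316403/79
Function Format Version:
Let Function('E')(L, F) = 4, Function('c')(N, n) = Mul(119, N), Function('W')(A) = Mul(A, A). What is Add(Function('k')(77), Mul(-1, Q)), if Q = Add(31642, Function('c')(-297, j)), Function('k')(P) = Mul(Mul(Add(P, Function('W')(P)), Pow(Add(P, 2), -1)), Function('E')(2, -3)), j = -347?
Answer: Rational(316403, 79) ≈ 4005.1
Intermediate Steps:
Function('W')(A) = Pow(A, 2)
Function('k')(P) = Mul(4, Pow(Add(2, P), -1), Add(P, Pow(P, 2))) (Function('k')(P) = Mul(Mul(Add(P, Pow(P, 2)), Pow(Add(P, 2), -1)), 4) = Mul(Mul(Add(P, Pow(P, 2)), Pow(Add(2, P), -1)), 4) = Mul(Mul(Pow(Add(2, P), -1), Add(P, Pow(P, 2))), 4) = Mul(4, Pow(Add(2, P), -1), Add(P, Pow(P, 2))))
Q = -3701 (Q = Add(31642, Mul(119, -297)) = Add(31642, -35343) = -3701)
Add(Function('k')(77), Mul(-1, Q)) = Add(Mul(4, 77, Pow(Add(2, 77), -1), Add(1, 77)), Mul(-1, -3701)) = Add(Mul(4, 77, Pow(79, -1), 78), 3701) = Add(Mul(4, 77, Rational(1, 79), 78), 3701) = Add(Rational(24024, 79), 3701) = Rational(316403, 79)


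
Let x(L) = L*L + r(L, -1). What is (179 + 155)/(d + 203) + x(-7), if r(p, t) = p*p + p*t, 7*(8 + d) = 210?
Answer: 23959/225 ≈ 106.48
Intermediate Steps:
d = 22 (d = -8 + (⅐)*210 = -8 + 30 = 22)
r(p, t) = p² + p*t
x(L) = L² + L*(-1 + L) (x(L) = L*L + L*(L - 1) = L² + L*(-1 + L))
(179 + 155)/(d + 203) + x(-7) = (179 + 155)/(22 + 203) - 7*(-1 + 2*(-7)) = 334/225 - 7*(-1 - 14) = 334*(1/225) - 7*(-15) = 334/225 + 105 = 23959/225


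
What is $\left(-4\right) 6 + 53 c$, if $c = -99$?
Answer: $-5271$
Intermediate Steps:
$\left(-4\right) 6 + 53 c = \left(-4\right) 6 + 53 \left(-99\right) = -24 - 5247 = -5271$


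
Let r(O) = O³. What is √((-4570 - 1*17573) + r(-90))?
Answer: I*√751143 ≈ 866.69*I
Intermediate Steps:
√((-4570 - 1*17573) + r(-90)) = √((-4570 - 1*17573) + (-90)³) = √((-4570 - 17573) - 729000) = √(-22143 - 729000) = √(-751143) = I*√751143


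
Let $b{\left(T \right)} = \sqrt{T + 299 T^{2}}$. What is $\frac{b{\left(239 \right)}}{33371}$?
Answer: $\frac{\sqrt{17079418}}{33371} \approx 0.12384$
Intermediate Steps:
$\frac{b{\left(239 \right)}}{33371} = \frac{\sqrt{239 \left(1 + 299 \cdot 239\right)}}{33371} = \sqrt{239 \left(1 + 71461\right)} \frac{1}{33371} = \sqrt{239 \cdot 71462} \cdot \frac{1}{33371} = \sqrt{17079418} \cdot \frac{1}{33371} = \frac{\sqrt{17079418}}{33371}$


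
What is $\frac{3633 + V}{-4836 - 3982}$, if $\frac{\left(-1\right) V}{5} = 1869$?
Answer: $\frac{2856}{4409} \approx 0.64777$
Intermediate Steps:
$V = -9345$ ($V = \left(-5\right) 1869 = -9345$)
$\frac{3633 + V}{-4836 - 3982} = \frac{3633 - 9345}{-4836 - 3982} = - \frac{5712}{-8818} = \left(-5712\right) \left(- \frac{1}{8818}\right) = \frac{2856}{4409}$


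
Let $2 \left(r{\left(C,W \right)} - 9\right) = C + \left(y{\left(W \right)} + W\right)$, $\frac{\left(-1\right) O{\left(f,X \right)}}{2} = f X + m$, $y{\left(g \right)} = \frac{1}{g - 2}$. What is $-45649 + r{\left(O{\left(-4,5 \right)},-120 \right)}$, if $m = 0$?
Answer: $- \frac{11145921}{244} \approx -45680.0$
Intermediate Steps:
$y{\left(g \right)} = \frac{1}{-2 + g}$
$O{\left(f,X \right)} = - 2 X f$ ($O{\left(f,X \right)} = - 2 \left(f X + 0\right) = - 2 \left(X f + 0\right) = - 2 X f$)
$r{\left(C,W \right)} = 9 + \frac{C}{2} + \frac{W}{2} + \frac{1}{2 \left(-2 + W\right)}$ ($r{\left(C,W \right)} = 9 + \frac{C + \left(\frac{1}{-2 + W} + W\right)}{2} = 9 + \frac{C + \left(W + \frac{1}{-2 + W}\right)}{2} = 9 + \frac{C + W + \frac{1}{-2 + W}}{2} = 9 + \left(\frac{C}{2} + \frac{W}{2} + \frac{1}{2 \left(-2 + W\right)}\right) = 9 + \frac{C}{2} + \frac{W}{2} + \frac{1}{2 \left(-2 + W\right)}$)
$-45649 + r{\left(O{\left(-4,5 \right)},-120 \right)} = -45649 + \frac{1 + \left(-2 - 120\right) \left(18 - 10 \left(-4\right) - 120\right)}{2 \left(-2 - 120\right)} = -45649 + \frac{1 - 122 \left(18 + 40 - 120\right)}{2 \left(-122\right)} = -45649 + \frac{1}{2} \left(- \frac{1}{122}\right) \left(1 - -7564\right) = -45649 + \frac{1}{2} \left(- \frac{1}{122}\right) \left(1 + 7564\right) = -45649 + \frac{1}{2} \left(- \frac{1}{122}\right) 7565 = -45649 - \frac{7565}{244} = - \frac{11145921}{244}$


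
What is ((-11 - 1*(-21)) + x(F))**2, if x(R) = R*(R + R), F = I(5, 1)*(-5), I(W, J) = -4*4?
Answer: 164096100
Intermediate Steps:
I(W, J) = -16
F = 80 (F = -16*(-5) = 80)
x(R) = 2*R**2 (x(R) = R*(2*R) = 2*R**2)
((-11 - 1*(-21)) + x(F))**2 = ((-11 - 1*(-21)) + 2*80**2)**2 = ((-11 + 21) + 2*6400)**2 = (10 + 12800)**2 = 12810**2 = 164096100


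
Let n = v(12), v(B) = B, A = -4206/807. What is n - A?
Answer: 4630/269 ≈ 17.212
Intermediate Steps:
A = -1402/269 (A = -4206*1/807 = -1402/269 ≈ -5.2119)
n = 12
n - A = 12 - 1*(-1402/269) = 12 + 1402/269 = 4630/269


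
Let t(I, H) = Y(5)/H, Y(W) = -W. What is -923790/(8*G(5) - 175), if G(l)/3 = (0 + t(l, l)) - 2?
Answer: 923790/247 ≈ 3740.0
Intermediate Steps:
t(I, H) = -5/H (t(I, H) = (-1*5)/H = -5/H)
G(l) = -6 - 15/l (G(l) = 3*((0 - 5/l) - 2) = 3*(-5/l - 2) = 3*(-2 - 5/l) = -6 - 15/l)
-923790/(8*G(5) - 175) = -923790/(8*(-6 - 15/5) - 175) = -923790/(8*(-6 - 15*⅕) - 175) = -923790/(8*(-6 - 3) - 175) = -923790/(8*(-9) - 175) = -923790/(-72 - 175) = -923790/(-247) = -923790*(-1/247) = 923790/247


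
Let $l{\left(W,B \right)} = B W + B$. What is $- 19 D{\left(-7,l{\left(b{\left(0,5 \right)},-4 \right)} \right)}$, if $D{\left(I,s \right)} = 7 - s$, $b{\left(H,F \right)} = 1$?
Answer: $-285$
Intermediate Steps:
$l{\left(W,B \right)} = B + B W$
$- 19 D{\left(-7,l{\left(b{\left(0,5 \right)},-4 \right)} \right)} = - 19 \left(7 - - 4 \left(1 + 1\right)\right) = - 19 \left(7 - \left(-4\right) 2\right) = - 19 \left(7 - -8\right) = - 19 \left(7 + 8\right) = \left(-19\right) 15 = -285$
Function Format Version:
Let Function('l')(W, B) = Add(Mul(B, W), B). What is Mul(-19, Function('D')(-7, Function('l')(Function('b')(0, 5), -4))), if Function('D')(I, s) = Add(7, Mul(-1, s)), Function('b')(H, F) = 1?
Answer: -285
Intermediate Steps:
Function('l')(W, B) = Add(B, Mul(B, W))
Mul(-19, Function('D')(-7, Function('l')(Function('b')(0, 5), -4))) = Mul(-19, Add(7, Mul(-1, Mul(-4, Add(1, 1))))) = Mul(-19, Add(7, Mul(-1, Mul(-4, 2)))) = Mul(-19, Add(7, Mul(-1, -8))) = Mul(-19, Add(7, 8)) = Mul(-19, 15) = -285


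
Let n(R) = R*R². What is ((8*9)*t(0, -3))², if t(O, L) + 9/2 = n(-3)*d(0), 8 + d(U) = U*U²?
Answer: 231891984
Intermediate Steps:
d(U) = -8 + U³ (d(U) = -8 + U*U² = -8 + U³)
n(R) = R³
t(O, L) = 423/2 (t(O, L) = -9/2 + (-3)³*(-8 + 0³) = -9/2 - 27*(-8 + 0) = -9/2 - 27*(-8) = -9/2 + 216 = 423/2)
((8*9)*t(0, -3))² = ((8*9)*(423/2))² = (72*(423/2))² = 15228² = 231891984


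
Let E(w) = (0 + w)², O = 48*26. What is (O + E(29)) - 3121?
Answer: -1032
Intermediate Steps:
O = 1248
E(w) = w²
(O + E(29)) - 3121 = (1248 + 29²) - 3121 = (1248 + 841) - 3121 = 2089 - 3121 = -1032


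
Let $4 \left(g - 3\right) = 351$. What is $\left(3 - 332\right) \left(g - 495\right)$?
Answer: $\frac{531993}{4} \approx 1.33 \cdot 10^{5}$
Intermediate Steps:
$g = \frac{363}{4}$ ($g = 3 + \frac{1}{4} \cdot 351 = 3 + \frac{351}{4} = \frac{363}{4} \approx 90.75$)
$\left(3 - 332\right) \left(g - 495\right) = \left(3 - 332\right) \left(\frac{363}{4} - 495\right) = \left(-329\right) \left(- \frac{1617}{4}\right) = \frac{531993}{4}$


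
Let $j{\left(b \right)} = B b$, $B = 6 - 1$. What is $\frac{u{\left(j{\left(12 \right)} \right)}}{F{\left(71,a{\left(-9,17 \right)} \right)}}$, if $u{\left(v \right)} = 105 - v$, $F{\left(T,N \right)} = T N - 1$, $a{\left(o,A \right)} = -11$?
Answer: $- \frac{45}{782} \approx -0.057545$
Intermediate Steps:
$B = 5$ ($B = 6 - 1 = 5$)
$j{\left(b \right)} = 5 b$
$F{\left(T,N \right)} = -1 + N T$ ($F{\left(T,N \right)} = N T - 1 = -1 + N T$)
$\frac{u{\left(j{\left(12 \right)} \right)}}{F{\left(71,a{\left(-9,17 \right)} \right)}} = \frac{105 - 5 \cdot 12}{-1 - 781} = \frac{105 - 60}{-1 - 781} = \frac{105 - 60}{-782} = 45 \left(- \frac{1}{782}\right) = - \frac{45}{782}$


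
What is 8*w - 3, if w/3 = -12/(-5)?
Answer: 273/5 ≈ 54.600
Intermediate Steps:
w = 36/5 (w = 3*(-12/(-5)) = 3*(-12*(-1/5)) = 3*(12/5) = 36/5 ≈ 7.2000)
8*w - 3 = 8*(36/5) - 3 = 288/5 - 3 = 273/5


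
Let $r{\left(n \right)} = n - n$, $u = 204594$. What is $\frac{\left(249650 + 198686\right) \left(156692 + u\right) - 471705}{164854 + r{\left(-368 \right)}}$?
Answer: $\frac{161977048391}{164854} \approx 9.8255 \cdot 10^{5}$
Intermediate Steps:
$r{\left(n \right)} = 0$
$\frac{\left(249650 + 198686\right) \left(156692 + u\right) - 471705}{164854 + r{\left(-368 \right)}} = \frac{\left(249650 + 198686\right) \left(156692 + 204594\right) - 471705}{164854 + 0} = \frac{448336 \cdot 361286 - 471705}{164854} = \left(161977520096 - 471705\right) \frac{1}{164854} = 161977048391 \cdot \frac{1}{164854} = \frac{161977048391}{164854}$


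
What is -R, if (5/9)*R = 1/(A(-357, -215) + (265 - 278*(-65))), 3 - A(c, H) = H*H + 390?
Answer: 9/141385 ≈ 6.3656e-5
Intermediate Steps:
A(c, H) = -387 - H² (A(c, H) = 3 - (H*H + 390) = 3 - (H² + 390) = 3 - (390 + H²) = 3 + (-390 - H²) = -387 - H²)
R = -9/141385 (R = 9/(5*((-387 - 1*(-215)²) + (265 - 278*(-65)))) = 9/(5*((-387 - 1*46225) + (265 + 18070))) = 9/(5*((-387 - 46225) + 18335)) = 9/(5*(-46612 + 18335)) = (9/5)/(-28277) = (9/5)*(-1/28277) = -9/141385 ≈ -6.3656e-5)
-R = -1*(-9/141385) = 9/141385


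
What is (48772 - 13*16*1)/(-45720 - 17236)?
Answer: -12141/15739 ≈ -0.77140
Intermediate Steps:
(48772 - 13*16*1)/(-45720 - 17236) = (48772 - 208*1)/(-62956) = (48772 - 208)*(-1/62956) = 48564*(-1/62956) = -12141/15739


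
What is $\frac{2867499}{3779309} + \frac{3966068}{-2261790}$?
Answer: $- \frac{223771471679}{224947455345} \approx -0.99477$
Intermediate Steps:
$\frac{2867499}{3779309} + \frac{3966068}{-2261790} = 2867499 \cdot \frac{1}{3779309} + 3966068 \left(- \frac{1}{2261790}\right) = \frac{150921}{198911} - \frac{1983034}{1130895} = - \frac{223771471679}{224947455345}$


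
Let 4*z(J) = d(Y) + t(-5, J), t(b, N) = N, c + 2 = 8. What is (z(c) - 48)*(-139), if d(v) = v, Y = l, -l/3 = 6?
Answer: 7089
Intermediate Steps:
c = 6 (c = -2 + 8 = 6)
l = -18 (l = -3*6 = -18)
Y = -18
z(J) = -9/2 + J/4 (z(J) = (-18 + J)/4 = -9/2 + J/4)
(z(c) - 48)*(-139) = ((-9/2 + (¼)*6) - 48)*(-139) = ((-9/2 + 3/2) - 48)*(-139) = (-3 - 48)*(-139) = -51*(-139) = 7089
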